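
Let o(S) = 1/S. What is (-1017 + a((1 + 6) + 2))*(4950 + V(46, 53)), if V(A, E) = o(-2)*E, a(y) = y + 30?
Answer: -4815183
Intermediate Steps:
a(y) = 30 + y
V(A, E) = -E/2 (V(A, E) = E/(-2) = -E/2)
(-1017 + a((1 + 6) + 2))*(4950 + V(46, 53)) = (-1017 + (30 + ((1 + 6) + 2)))*(4950 - ½*53) = (-1017 + (30 + (7 + 2)))*(4950 - 53/2) = (-1017 + (30 + 9))*(9847/2) = (-1017 + 39)*(9847/2) = -978*9847/2 = -4815183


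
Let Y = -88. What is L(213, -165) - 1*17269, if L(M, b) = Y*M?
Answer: -36013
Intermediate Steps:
L(M, b) = -88*M
L(213, -165) - 1*17269 = -88*213 - 1*17269 = -18744 - 17269 = -36013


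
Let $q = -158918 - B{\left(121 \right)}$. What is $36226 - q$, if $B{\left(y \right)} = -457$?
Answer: $194687$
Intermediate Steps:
$q = -158461$ ($q = -158918 - -457 = -158918 + 457 = -158461$)
$36226 - q = 36226 - -158461 = 36226 + 158461 = 194687$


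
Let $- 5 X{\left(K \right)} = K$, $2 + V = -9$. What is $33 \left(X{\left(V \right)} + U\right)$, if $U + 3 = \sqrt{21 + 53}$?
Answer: $- \frac{132}{5} + 33 \sqrt{74} \approx 257.48$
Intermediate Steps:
$V = -11$ ($V = -2 - 9 = -11$)
$X{\left(K \right)} = - \frac{K}{5}$
$U = -3 + \sqrt{74}$ ($U = -3 + \sqrt{21 + 53} = -3 + \sqrt{74} \approx 5.6023$)
$33 \left(X{\left(V \right)} + U\right) = 33 \left(\left(- \frac{1}{5}\right) \left(-11\right) - \left(3 - \sqrt{74}\right)\right) = 33 \left(\frac{11}{5} - \left(3 - \sqrt{74}\right)\right) = 33 \left(- \frac{4}{5} + \sqrt{74}\right) = - \frac{132}{5} + 33 \sqrt{74}$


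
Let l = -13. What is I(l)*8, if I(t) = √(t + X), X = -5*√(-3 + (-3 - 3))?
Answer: 8*√(-13 - 15*I) ≈ 14.805 - 32.422*I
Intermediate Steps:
X = -15*I (X = -5*√(-3 - 6) = -15*I ≈ -15.0*I)
I(t) = √(t - 15*I)
I(l)*8 = √(-13 - 15*I)*8 = 8*√(-13 - 15*I)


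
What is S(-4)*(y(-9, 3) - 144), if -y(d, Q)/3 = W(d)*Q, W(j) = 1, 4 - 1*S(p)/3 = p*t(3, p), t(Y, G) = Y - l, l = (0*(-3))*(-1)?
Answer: -7344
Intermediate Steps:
l = 0 (l = 0*(-1) = 0)
t(Y, G) = Y (t(Y, G) = Y - 1*0 = Y + 0 = Y)
S(p) = 12 - 9*p (S(p) = 12 - 3*p*3 = 12 - 9*p)
y(d, Q) = -3*Q
S(-4)*(y(-9, 3) - 144) = (12 - 9*(-4))*(-3*3 - 144) = (12 + 36)*(-9 - 144) = 48*(-153) = -7344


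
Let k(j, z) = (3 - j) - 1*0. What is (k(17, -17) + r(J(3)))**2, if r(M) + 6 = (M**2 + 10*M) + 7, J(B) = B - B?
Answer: 169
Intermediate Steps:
J(B) = 0
k(j, z) = 3 - j (k(j, z) = (3 - j) + 0 = 3 - j)
r(M) = 1 + M**2 + 10*M (r(M) = -6 + ((M**2 + 10*M) + 7) = -6 + (7 + M**2 + 10*M) = 1 + M**2 + 10*M)
(k(17, -17) + r(J(3)))**2 = ((3 - 1*17) + (1 + 0**2 + 10*0))**2 = ((3 - 17) + (1 + 0 + 0))**2 = (-14 + 1)**2 = (-13)**2 = 169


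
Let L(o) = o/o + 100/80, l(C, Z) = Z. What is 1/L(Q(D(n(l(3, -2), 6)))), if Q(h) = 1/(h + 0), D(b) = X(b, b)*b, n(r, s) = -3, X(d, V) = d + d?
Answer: 4/9 ≈ 0.44444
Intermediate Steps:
X(d, V) = 2*d
D(b) = 2*b**2 (D(b) = (2*b)*b = 2*b**2)
Q(h) = 1/h
L(o) = 9/4 (L(o) = 1 + 100*(1/80) = 1 + 5/4 = 9/4)
1/L(Q(D(n(l(3, -2), 6)))) = 1/(9/4) = 4/9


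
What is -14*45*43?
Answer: -27090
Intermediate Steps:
-14*45*43 = -630*43 = -27090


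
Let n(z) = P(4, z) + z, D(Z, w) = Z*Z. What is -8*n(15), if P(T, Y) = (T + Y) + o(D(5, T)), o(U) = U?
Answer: -472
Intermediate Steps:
D(Z, w) = Z**2
P(T, Y) = 25 + T + Y (P(T, Y) = (T + Y) + 5**2 = (T + Y) + 25 = 25 + T + Y)
n(z) = 29 + 2*z (n(z) = (25 + 4 + z) + z = (29 + z) + z = 29 + 2*z)
-8*n(15) = -8*(29 + 2*15) = -8*(29 + 30) = -8*59 = -472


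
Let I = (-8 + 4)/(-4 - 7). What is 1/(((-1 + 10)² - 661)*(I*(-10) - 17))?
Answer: 11/131660 ≈ 8.3548e-5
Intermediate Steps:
I = 4/11 (I = -4/(-11) = -4*(-1/11) = 4/11 ≈ 0.36364)
1/(((-1 + 10)² - 661)*(I*(-10) - 17)) = 1/(((-1 + 10)² - 661)*((4/11)*(-10) - 17)) = 1/((9² - 661)*(-40/11 - 17)) = 1/((81 - 661)*(-227/11)) = 1/(-580*(-227/11)) = 1/(131660/11) = 11/131660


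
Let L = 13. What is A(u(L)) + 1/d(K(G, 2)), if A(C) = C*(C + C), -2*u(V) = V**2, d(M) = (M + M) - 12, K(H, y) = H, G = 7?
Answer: 14281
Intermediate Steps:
d(M) = -12 + 2*M (d(M) = 2*M - 12 = -12 + 2*M)
u(V) = -V**2/2
A(C) = 2*C**2 (A(C) = C*(2*C) = 2*C**2)
A(u(L)) + 1/d(K(G, 2)) = 2*(-1/2*13**2)**2 + 1/(-12 + 2*7) = 2*(-1/2*169)**2 + 1/(-12 + 14) = 2*(-169/2)**2 + 1/2 = 2*(28561/4) + 1/2 = 28561/2 + 1/2 = 14281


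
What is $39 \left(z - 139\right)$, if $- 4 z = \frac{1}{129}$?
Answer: $- \frac{932425}{172} \approx -5421.1$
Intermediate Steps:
$z = - \frac{1}{516}$ ($z = - \frac{1}{4 \cdot 129} = \left(- \frac{1}{4}\right) \frac{1}{129} = - \frac{1}{516} \approx -0.001938$)
$39 \left(z - 139\right) = 39 \left(- \frac{1}{516} - 139\right) = 39 \left(- \frac{71725}{516}\right) = - \frac{932425}{172}$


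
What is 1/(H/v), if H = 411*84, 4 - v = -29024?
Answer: 2419/2877 ≈ 0.84081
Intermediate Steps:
v = 29028 (v = 4 - 1*(-29024) = 4 + 29024 = 29028)
H = 34524
1/(H/v) = 1/(34524/29028) = 1/(34524*(1/29028)) = 1/(2877/2419) = 2419/2877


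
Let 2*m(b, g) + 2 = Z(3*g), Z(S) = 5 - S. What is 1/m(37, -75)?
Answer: 1/114 ≈ 0.0087719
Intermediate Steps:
m(b, g) = 3/2 - 3*g/2 (m(b, g) = -1 + (5 - 3*g)/2 = -1 + (5/2 - 3*g/2) = 3/2 - 3*g/2)
1/m(37, -75) = 1/(3/2 - 3/2*(-75)) = 1/(3/2 + 225/2) = 1/114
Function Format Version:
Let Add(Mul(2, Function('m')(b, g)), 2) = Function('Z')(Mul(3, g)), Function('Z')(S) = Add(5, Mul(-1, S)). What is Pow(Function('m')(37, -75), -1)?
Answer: Rational(1, 114) ≈ 0.0087719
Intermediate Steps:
Function('m')(b, g) = Add(Rational(3, 2), Mul(Rational(-3, 2), g)) (Function('m')(b, g) = Add(-1, Mul(Rational(1, 2), Add(5, Mul(-1, Mul(3, g))))) = Add(-1, Mul(Rational(1, 2), Add(5, Mul(-3, g)))) = Add(-1, Add(Rational(5, 2), Mul(Rational(-3, 2), g))) = Add(Rational(3, 2), Mul(Rational(-3, 2), g)))
Pow(Function('m')(37, -75), -1) = Pow(Add(Rational(3, 2), Mul(Rational(-3, 2), -75)), -1) = Pow(Add(Rational(3, 2), Rational(225, 2)), -1) = Pow(114, -1) = Rational(1, 114)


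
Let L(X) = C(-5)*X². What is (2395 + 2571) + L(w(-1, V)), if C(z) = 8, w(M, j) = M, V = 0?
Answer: 4974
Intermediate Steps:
L(X) = 8*X²
(2395 + 2571) + L(w(-1, V)) = (2395 + 2571) + 8*(-1)² = 4966 + 8*1 = 4966 + 8 = 4974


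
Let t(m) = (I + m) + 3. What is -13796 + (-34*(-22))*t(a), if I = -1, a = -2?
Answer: -13796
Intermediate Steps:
t(m) = 2 + m (t(m) = (-1 + m) + 3 = 2 + m)
-13796 + (-34*(-22))*t(a) = -13796 + (-34*(-22))*(2 - 2) = -13796 + 748*0 = -13796 + 0 = -13796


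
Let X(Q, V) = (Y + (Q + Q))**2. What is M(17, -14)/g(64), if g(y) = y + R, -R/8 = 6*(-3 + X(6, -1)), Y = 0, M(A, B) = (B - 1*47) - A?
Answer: 39/3352 ≈ 0.011635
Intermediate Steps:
M(A, B) = -47 + B - A (M(A, B) = (B - 47) - A = (-47 + B) - A = -47 + B - A)
X(Q, V) = 4*Q**2 (X(Q, V) = (0 + (Q + Q))**2 = (0 + 2*Q)**2 = (2*Q)**2 = 4*Q**2)
R = -6768 (R = -48*(-3 + 4*6**2) = -48*(-3 + 4*36) = -48*(-3 + 144) = -48*141 = -8*846 = -6768)
g(y) = -6768 + y (g(y) = y - 6768 = -6768 + y)
M(17, -14)/g(64) = (-47 - 14 - 1*17)/(-6768 + 64) = (-47 - 14 - 17)/(-6704) = -78*(-1/6704) = 39/3352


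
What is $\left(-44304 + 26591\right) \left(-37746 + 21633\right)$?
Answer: $285409569$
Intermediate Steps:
$\left(-44304 + 26591\right) \left(-37746 + 21633\right) = \left(-17713\right) \left(-16113\right) = 285409569$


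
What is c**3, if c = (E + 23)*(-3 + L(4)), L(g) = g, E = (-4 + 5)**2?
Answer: 13824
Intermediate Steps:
E = 1 (E = 1**2 = 1)
c = 24 (c = (1 + 23)*(-3 + 4) = 24*1 = 24)
c**3 = 24**3 = 13824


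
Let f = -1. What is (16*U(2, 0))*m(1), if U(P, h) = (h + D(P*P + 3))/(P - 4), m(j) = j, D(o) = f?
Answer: 8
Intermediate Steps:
D(o) = -1
U(P, h) = (-1 + h)/(-4 + P) (U(P, h) = (h - 1)/(P - 4) = (-1 + h)/(-4 + P))
(16*U(2, 0))*m(1) = (16*((-1 + 0)/(-4 + 2)))*1 = (16*(-1/(-2)))*1 = (16*(-½*(-1)))*1 = (16*(½))*1 = 8*1 = 8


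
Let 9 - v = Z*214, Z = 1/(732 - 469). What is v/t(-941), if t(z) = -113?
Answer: -2153/29719 ≈ -0.072445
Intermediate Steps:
Z = 1/263 ≈ 0.0038023
v = 2153/263 (v = 9 - 214/263 = 2153/263 ≈ 8.1863)
v/t(-941) = (2153/263)/(-113) = (2153/263)*(-1/113) = -2153/29719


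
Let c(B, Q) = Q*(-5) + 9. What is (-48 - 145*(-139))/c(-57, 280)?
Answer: -20107/1391 ≈ -14.455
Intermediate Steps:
c(B, Q) = 9 - 5*Q (c(B, Q) = -5*Q + 9 = 9 - 5*Q)
(-48 - 145*(-139))/c(-57, 280) = (-48 - 145*(-139))/(9 - 5*280) = (-48 + 20155)/(9 - 1400) = 20107/(-1391) = 20107*(-1/1391) = -20107/1391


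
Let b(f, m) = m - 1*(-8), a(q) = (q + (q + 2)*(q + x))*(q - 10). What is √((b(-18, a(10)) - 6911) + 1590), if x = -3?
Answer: I*√5313 ≈ 72.89*I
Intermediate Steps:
a(q) = (-10 + q)*(q + (-3 + q)*(2 + q)) (a(q) = (q + (q + 2)*(q - 3))*(q - 10) = (q + (2 + q)*(-3 + q))*(-10 + q) = (q + (-3 + q)*(2 + q))*(-10 + q) = (-10 + q)*(q + (-3 + q)*(2 + q)))
b(f, m) = 8 + m (b(f, m) = m + 8 = 8 + m)
√((b(-18, a(10)) - 6911) + 1590) = √(((8 + (60 + 10³ - 10*10² - 6*10)) - 6911) + 1590) = √(((8 + (60 + 1000 - 10*100 - 60)) - 6911) + 1590) = √(((8 + (60 + 1000 - 1000 - 60)) - 6911) + 1590) = √(((8 + 0) - 6911) + 1590) = √((8 - 6911) + 1590) = √(-6903 + 1590) = √(-5313) = I*√5313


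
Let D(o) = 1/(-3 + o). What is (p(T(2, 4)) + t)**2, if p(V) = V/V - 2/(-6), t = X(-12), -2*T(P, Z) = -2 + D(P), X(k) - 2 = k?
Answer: 676/9 ≈ 75.111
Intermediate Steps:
X(k) = 2 + k
T(P, Z) = 1 - 1/(2*(-3 + P)) (T(P, Z) = -(-2 + 1/(-3 + P))/2 = 1 - 1/(2*(-3 + P)))
t = -10 (t = 2 - 12 = -10)
p(V) = 4/3 (p(V) = 1 - 2*(-1/6) = 1 + 1/3 = 4/3)
(p(T(2, 4)) + t)**2 = (4/3 - 10)**2 = (-26/3)**2 = 676/9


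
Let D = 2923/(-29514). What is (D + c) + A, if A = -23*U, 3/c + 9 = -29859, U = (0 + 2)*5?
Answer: -33806324611/146920692 ≈ -230.10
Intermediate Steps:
U = 10 (U = 2*5 = 10)
c = -1/9956 (c = 3/(-9 - 29859) = 3/(-29868) = 3*(-1/29868) = -1/9956 ≈ -0.00010044)
A = -230 (A = -23*10 = -230)
D = -2923/29514 (D = 2923*(-1/29514) = -2923/29514 ≈ -0.099038)
(D + c) + A = (-2923/29514 - 1/9956) - 230 = -14565451/146920692 - 230 = -33806324611/146920692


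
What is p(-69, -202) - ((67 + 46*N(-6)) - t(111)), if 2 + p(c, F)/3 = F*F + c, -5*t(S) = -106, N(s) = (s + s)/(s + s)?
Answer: 610536/5 ≈ 1.2211e+5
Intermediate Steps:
N(s) = 1 (N(s) = (2*s)/((2*s)) = (2*s)*(1/(2*s)) = 1)
t(S) = 106/5 (t(S) = -1/5*(-106) = 106/5)
p(c, F) = -6 + 3*c + 3*F**2 (p(c, F) = -6 + 3*(F*F + c) = -6 + 3*(F**2 + c) = -6 + 3*(c + F**2) = -6 + (3*c + 3*F**2) = -6 + 3*c + 3*F**2)
p(-69, -202) - ((67 + 46*N(-6)) - t(111)) = (-6 + 3*(-69) + 3*(-202)**2) - ((67 + 46*1) - 1*106/5) = (-6 - 207 + 3*40804) - ((67 + 46) - 106/5) = (-6 - 207 + 122412) - (113 - 106/5) = 122199 - 1*459/5 = 122199 - 459/5 = 610536/5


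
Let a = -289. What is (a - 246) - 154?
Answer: -689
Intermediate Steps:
(a - 246) - 154 = (-289 - 246) - 154 = -535 - 154 = -689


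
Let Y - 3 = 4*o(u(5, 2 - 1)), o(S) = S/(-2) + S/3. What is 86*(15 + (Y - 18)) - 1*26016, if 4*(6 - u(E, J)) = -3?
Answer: -26403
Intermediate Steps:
u(E, J) = 27/4 (u(E, J) = 6 - 1/4*(-3) = 6 + 3/4 = 27/4)
o(S) = -S/6 (o(S) = S*(-1/2) + S*(1/3) = -S/2 + S/3 = -S/6)
Y = -3/2 (Y = 3 + 4*(-1/6*27/4) = 3 + 4*(-9/8) = 3 - 9/2 = -3/2 ≈ -1.5000)
86*(15 + (Y - 18)) - 1*26016 = 86*(15 + (-3/2 - 18)) - 1*26016 = 86*(15 - 39/2) - 26016 = 86*(-9/2) - 26016 = -387 - 26016 = -26403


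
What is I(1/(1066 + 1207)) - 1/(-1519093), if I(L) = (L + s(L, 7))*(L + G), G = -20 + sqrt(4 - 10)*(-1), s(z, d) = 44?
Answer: -6906542597366402/7848438038197 - 100013*I*sqrt(6)/2273 ≈ -879.99 - 107.78*I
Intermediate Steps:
G = -20 - I*sqrt(6) (G = -20 + sqrt(-6)*(-1) = -20 + (I*sqrt(6))*(-1) = -20 - I*sqrt(6) ≈ -20.0 - 2.4495*I)
I(L) = (44 + L)*(-20 + L - I*sqrt(6)) (I(L) = (L + 44)*(L + (-20 - I*sqrt(6))) = (44 + L)*(-20 + L - I*sqrt(6)))
I(1/(1066 + 1207)) - 1/(-1519093) = (-880 + (1/(1066 + 1207))**2 + 24/(1066 + 1207) - 44*I*sqrt(6) - I*sqrt(6)/(1066 + 1207)) - 1/(-1519093) = (-880 + (1/2273)**2 + 24/2273 - 44*I*sqrt(6) - 1*I*sqrt(6)/2273) - 1*(-1/1519093) = (-880 + (1/2273)**2 + 24*(1/2273) - 44*I*sqrt(6) - 1*I*1/2273*sqrt(6)) + 1/1519093 = (-880 + 1/5166529 + 24/2273 - 44*I*sqrt(6) - I*sqrt(6)/2273) + 1/1519093 = (-4546490967/5166529 - 100013*I*sqrt(6)/2273) + 1/1519093 = -6906542597366402/7848438038197 - 100013*I*sqrt(6)/2273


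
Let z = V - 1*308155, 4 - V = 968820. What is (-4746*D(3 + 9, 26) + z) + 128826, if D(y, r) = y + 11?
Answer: -1257303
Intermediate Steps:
V = -968816 (V = 4 - 1*968820 = 4 - 968820 = -968816)
D(y, r) = 11 + y
z = -1276971 (z = -968816 - 1*308155 = -968816 - 308155 = -1276971)
(-4746*D(3 + 9, 26) + z) + 128826 = (-4746*(11 + (3 + 9)) - 1276971) + 128826 = (-4746*(11 + 12) - 1276971) + 128826 = (-4746*23 - 1276971) + 128826 = (-109158 - 1276971) + 128826 = -1386129 + 128826 = -1257303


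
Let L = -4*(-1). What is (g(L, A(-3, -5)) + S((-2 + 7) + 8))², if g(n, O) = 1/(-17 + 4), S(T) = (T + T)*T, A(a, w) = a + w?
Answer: 19298449/169 ≈ 1.1419e+5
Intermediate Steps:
S(T) = 2*T² (S(T) = (2*T)*T = 2*T²)
L = 4
g(n, O) = -1/13 (g(n, O) = 1/(-13) = -1/13)
(g(L, A(-3, -5)) + S((-2 + 7) + 8))² = (-1/13 + 2*((-2 + 7) + 8)²)² = (-1/13 + 2*(5 + 8)²)² = (-1/13 + 2*13²)² = (-1/13 + 2*169)² = (-1/13 + 338)² = (4393/13)² = 19298449/169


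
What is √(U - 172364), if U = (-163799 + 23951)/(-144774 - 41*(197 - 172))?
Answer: 2*I*√915995302522853/145799 ≈ 415.17*I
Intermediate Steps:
U = 139848/145799 (U = -139848/(-144774 - 41*25) = -139848/(-144774 - 1025) = -139848/(-145799) = -139848*(-1/145799) = 139848/145799 ≈ 0.95918)
√(U - 172364) = √(139848/145799 - 172364) = √(-25130358988/145799) = 2*I*√915995302522853/145799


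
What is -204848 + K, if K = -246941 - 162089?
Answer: -613878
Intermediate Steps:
K = -409030
-204848 + K = -204848 - 409030 = -613878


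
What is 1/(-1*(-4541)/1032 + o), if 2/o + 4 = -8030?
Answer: 460616/2026685 ≈ 0.22728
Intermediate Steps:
o = -1/4017 (o = 2/(-4 - 8030) = 2/(-8034) = 2*(-1/8034) = -1/4017 ≈ -0.00024894)
1/(-1*(-4541)/1032 + o) = 1/(-1*(-4541)/1032 - 1/4017) = 1/(4541*(1/1032) - 1/4017) = 1/(4541/1032 - 1/4017) = 1/(2026685/460616) = 460616/2026685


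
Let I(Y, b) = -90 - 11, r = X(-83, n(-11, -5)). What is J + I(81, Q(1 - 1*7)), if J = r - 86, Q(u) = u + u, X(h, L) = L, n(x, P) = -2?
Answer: -189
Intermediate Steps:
r = -2
Q(u) = 2*u
J = -88 (J = -2 - 86 = -88)
I(Y, b) = -101
J + I(81, Q(1 - 1*7)) = -88 - 101 = -189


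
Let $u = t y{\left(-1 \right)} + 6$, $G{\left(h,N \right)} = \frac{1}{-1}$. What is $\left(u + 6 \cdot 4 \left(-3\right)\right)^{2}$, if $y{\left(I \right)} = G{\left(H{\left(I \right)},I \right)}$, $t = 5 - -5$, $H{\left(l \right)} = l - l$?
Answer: $5776$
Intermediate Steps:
$H{\left(l \right)} = 0$
$t = 10$ ($t = 5 + 5 = 10$)
$G{\left(h,N \right)} = -1$
$y{\left(I \right)} = -1$
$u = -4$ ($u = 10 \left(-1\right) + 6 = -10 + 6 = -4$)
$\left(u + 6 \cdot 4 \left(-3\right)\right)^{2} = \left(-4 + 6 \cdot 4 \left(-3\right)\right)^{2} = \left(-4 + 24 \left(-3\right)\right)^{2} = \left(-4 - 72\right)^{2} = \left(-76\right)^{2} = 5776$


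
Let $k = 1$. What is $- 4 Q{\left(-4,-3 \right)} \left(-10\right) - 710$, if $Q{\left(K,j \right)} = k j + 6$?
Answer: $-590$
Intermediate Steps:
$Q{\left(K,j \right)} = 6 + j$ ($Q{\left(K,j \right)} = 1 j + 6 = j + 6 = 6 + j$)
$- 4 Q{\left(-4,-3 \right)} \left(-10\right) - 710 = - 4 \left(6 - 3\right) \left(-10\right) - 710 = \left(-4\right) 3 \left(-10\right) - 710 = \left(-12\right) \left(-10\right) - 710 = 120 - 710 = -590$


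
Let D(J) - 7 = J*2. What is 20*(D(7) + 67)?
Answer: 1760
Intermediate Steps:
D(J) = 7 + 2*J (D(J) = 7 + J*2 = 7 + 2*J)
20*(D(7) + 67) = 20*((7 + 2*7) + 67) = 20*((7 + 14) + 67) = 20*(21 + 67) = 20*88 = 1760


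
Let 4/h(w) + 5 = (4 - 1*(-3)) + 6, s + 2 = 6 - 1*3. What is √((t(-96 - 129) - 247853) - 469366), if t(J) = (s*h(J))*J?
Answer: 3*I*√318814/2 ≈ 846.95*I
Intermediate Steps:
s = 1 (s = -2 + (6 - 1*3) = -2 + (6 - 3) = -2 + 3 = 1)
h(w) = ½ (h(w) = 4/(-5 + ((4 - 1*(-3)) + 6)) = 4/(-5 + ((4 + 3) + 6)) = 4/(-5 + (7 + 6)) = 4/(-5 + 13) = 4/8 = 4*(⅛) = ½)
t(J) = J/2 (t(J) = (1*(½))*J = J/2)
√((t(-96 - 129) - 247853) - 469366) = √(((-96 - 129)/2 - 247853) - 469366) = √(((½)*(-225) - 247853) - 469366) = √((-225/2 - 247853) - 469366) = √(-495931/2 - 469366) = √(-1434663/2) = 3*I*√318814/2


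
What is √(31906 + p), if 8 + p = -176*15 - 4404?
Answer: 17*√86 ≈ 157.65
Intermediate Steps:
p = -7052 (p = -8 + (-176*15 - 4404) = -8 + (-2640 - 4404) = -8 - 7044 = -7052)
√(31906 + p) = √(31906 - 7052) = √24854 = 17*√86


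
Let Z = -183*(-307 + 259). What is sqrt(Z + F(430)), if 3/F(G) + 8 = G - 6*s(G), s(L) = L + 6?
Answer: sqrt(42282972042)/2194 ≈ 93.723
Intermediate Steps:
s(L) = 6 + L
F(G) = 3/(-44 - 5*G) (F(G) = 3/(-8 + (G - 6*(6 + G))) = 3/(-8 + (G + (-36 - 6*G))) = 3/(-8 + (-36 - 5*G)) = 3/(-44 - 5*G))
Z = 8784 (Z = -183*(-48) = 8784)
sqrt(Z + F(430)) = sqrt(8784 - 3/(44 + 5*430)) = sqrt(8784 - 3/(44 + 2150)) = sqrt(8784 - 3/2194) = sqrt(19272093/2194) = sqrt(42282972042)/2194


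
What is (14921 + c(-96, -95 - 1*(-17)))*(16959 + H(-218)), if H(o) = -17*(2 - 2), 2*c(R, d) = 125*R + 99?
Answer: 304261419/2 ≈ 1.5213e+8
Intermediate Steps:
c(R, d) = 99/2 + 125*R/2 (c(R, d) = (125*R + 99)/2 = (99 + 125*R)/2 = 99/2 + 125*R/2)
H(o) = 0 (H(o) = -17*0 = 0)
(14921 + c(-96, -95 - 1*(-17)))*(16959 + H(-218)) = (14921 + (99/2 + (125/2)*(-96)))*(16959 + 0) = (14921 + (99/2 - 6000))*16959 = (14921 - 11901/2)*16959 = (17941/2)*16959 = 304261419/2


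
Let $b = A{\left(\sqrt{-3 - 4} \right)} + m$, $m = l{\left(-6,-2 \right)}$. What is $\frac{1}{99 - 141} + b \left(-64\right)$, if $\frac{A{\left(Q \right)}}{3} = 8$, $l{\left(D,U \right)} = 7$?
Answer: $- \frac{83329}{42} \approx -1984.0$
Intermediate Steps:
$A{\left(Q \right)} = 24$ ($A{\left(Q \right)} = 3 \cdot 8 = 24$)
$m = 7$
$b = 31$ ($b = 24 + 7 = 31$)
$\frac{1}{99 - 141} + b \left(-64\right) = \frac{1}{99 - 141} + 31 \left(-64\right) = \frac{1}{-42} - 1984 = - \frac{1}{42} - 1984 = - \frac{83329}{42}$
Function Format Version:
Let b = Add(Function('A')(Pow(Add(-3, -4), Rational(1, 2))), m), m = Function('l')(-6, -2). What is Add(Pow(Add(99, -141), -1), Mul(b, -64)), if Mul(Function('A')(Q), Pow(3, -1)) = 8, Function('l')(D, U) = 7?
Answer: Rational(-83329, 42) ≈ -1984.0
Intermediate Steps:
Function('A')(Q) = 24 (Function('A')(Q) = Mul(3, 8) = 24)
m = 7
b = 31 (b = Add(24, 7) = 31)
Add(Pow(Add(99, -141), -1), Mul(b, -64)) = Add(Pow(Add(99, -141), -1), Mul(31, -64)) = Add(Pow(-42, -1), -1984) = Add(Rational(-1, 42), -1984) = Rational(-83329, 42)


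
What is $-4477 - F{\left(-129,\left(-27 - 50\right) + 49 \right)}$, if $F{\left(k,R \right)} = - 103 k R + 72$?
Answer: $367487$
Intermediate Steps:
$F{\left(k,R \right)} = 72 - 103 R k$ ($F{\left(k,R \right)} = - 103 R k + 72 = 72 - 103 R k$)
$-4477 - F{\left(-129,\left(-27 - 50\right) + 49 \right)} = -4477 - \left(72 - 103 \left(\left(-27 - 50\right) + 49\right) \left(-129\right)\right) = -4477 - \left(72 - 103 \left(-77 + 49\right) \left(-129\right)\right) = -4477 - \left(72 - \left(-2884\right) \left(-129\right)\right) = -4477 - \left(72 - 372036\right) = -4477 - -371964 = -4477 + 371964 = 367487$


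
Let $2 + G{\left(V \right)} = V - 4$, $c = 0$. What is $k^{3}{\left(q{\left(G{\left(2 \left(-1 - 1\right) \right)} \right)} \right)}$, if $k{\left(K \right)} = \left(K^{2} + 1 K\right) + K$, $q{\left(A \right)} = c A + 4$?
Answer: $13824$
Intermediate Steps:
$G{\left(V \right)} = -6 + V$ ($G{\left(V \right)} = -2 + \left(V - 4\right) = -2 + \left(-4 + V\right) = -6 + V$)
$q{\left(A \right)} = 4$ ($q{\left(A \right)} = 0 A + 4 = 0 + 4 = 4$)
$k{\left(K \right)} = K^{2} + 2 K$ ($k{\left(K \right)} = \left(K^{2} + K\right) + K = \left(K + K^{2}\right) + K = K^{2} + 2 K$)
$k^{3}{\left(q{\left(G{\left(2 \left(-1 - 1\right) \right)} \right)} \right)} = \left(4 \left(2 + 4\right)\right)^{3} = \left(4 \cdot 6\right)^{3} = 24^{3} = 13824$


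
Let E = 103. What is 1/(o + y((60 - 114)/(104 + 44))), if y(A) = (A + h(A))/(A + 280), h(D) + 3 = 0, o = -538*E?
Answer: -20693/1146682151 ≈ -1.8046e-5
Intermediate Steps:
o = -55414 (o = -538*103 = -55414)
h(D) = -3 (h(D) = -3 + 0 = -3)
y(A) = (-3 + A)/(280 + A) (y(A) = (A - 3)/(A + 280) = (-3 + A)/(280 + A))
1/(o + y((60 - 114)/(104 + 44))) = 1/(-55414 + (-3 + (60 - 114)/(104 + 44))/(280 + (60 - 114)/(104 + 44))) = 1/(-55414 + (-3 - 54/148)/(280 - 54/148)) = 1/(-55414 + (-3 - 54*1/148)/(280 - 54*1/148)) = 1/(-55414 + (-3 - 27/74)/(280 - 27/74)) = 1/(-55414 - 249/74/(20693/74)) = 1/(-55414 + (74/20693)*(-249/74)) = 1/(-55414 - 249/20693) = 1/(-1146682151/20693) = -20693/1146682151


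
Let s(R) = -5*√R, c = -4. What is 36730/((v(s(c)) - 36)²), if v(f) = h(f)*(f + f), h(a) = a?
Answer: 18365/27848 ≈ 0.65947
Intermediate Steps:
v(f) = 2*f² (v(f) = f*(f + f) = f*(2*f) = 2*f²)
36730/((v(s(c)) - 36)²) = 36730/((2*(-10*I)² - 36)²) = 36730/((2*(-100) - 36)²) = 36730/((-200 - 36)²) = 36730/((-236)²) = 36730/55696 = 36730*(1/55696) = 18365/27848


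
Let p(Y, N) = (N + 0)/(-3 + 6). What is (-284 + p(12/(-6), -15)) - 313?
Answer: -602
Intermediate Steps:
p(Y, N) = N/3
(-284 + p(12/(-6), -15)) - 313 = (-284 + (⅓)*(-15)) - 313 = (-284 - 5) - 313 = -289 - 313 = -602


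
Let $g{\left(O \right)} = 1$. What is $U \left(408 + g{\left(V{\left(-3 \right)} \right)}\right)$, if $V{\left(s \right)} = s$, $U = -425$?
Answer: $-173825$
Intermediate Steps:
$U \left(408 + g{\left(V{\left(-3 \right)} \right)}\right) = - 425 \left(408 + 1\right) = \left(-425\right) 409 = -173825$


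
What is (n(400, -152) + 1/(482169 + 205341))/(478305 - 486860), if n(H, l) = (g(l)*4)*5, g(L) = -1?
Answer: 13750199/5881648050 ≈ 0.0023378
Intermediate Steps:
n(H, l) = -20 (n(H, l) = -1*4*5 = -4*5 = -20)
(n(400, -152) + 1/(482169 + 205341))/(478305 - 486860) = (-20 + 1/(482169 + 205341))/(478305 - 486860) = (-20 + 1/687510)/(-8555) = (-20 + 1/687510)*(-1/8555) = -13750199/687510*(-1/8555) = 13750199/5881648050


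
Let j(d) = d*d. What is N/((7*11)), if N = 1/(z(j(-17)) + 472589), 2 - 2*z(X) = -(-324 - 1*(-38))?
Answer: 1/36378419 ≈ 2.7489e-8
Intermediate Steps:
j(d) = d²
z(X) = -142 (z(X) = 1 - (-1)*(-324 - 1*(-38))/2 = 1 - (-1)*(-324 + 38)/2 = 1 - (-1)*(-286)/2 = 1 - ½*286 = 1 - 143 = -142)
N = 1/472447 (N = 1/(-142 + 472589) = 1/472447 ≈ 2.1166e-6)
N/((7*11)) = 1/(472447*((7*11))) = (1/472447)/77 = (1/472447)*(1/77) = 1/36378419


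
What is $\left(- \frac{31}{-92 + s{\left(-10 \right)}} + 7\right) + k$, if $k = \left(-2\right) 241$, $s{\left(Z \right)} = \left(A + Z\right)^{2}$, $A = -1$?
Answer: $- \frac{13806}{29} \approx -476.07$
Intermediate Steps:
$s{\left(Z \right)} = \left(-1 + Z\right)^{2}$
$k = -482$
$\left(- \frac{31}{-92 + s{\left(-10 \right)}} + 7\right) + k = \left(- \frac{31}{-92 + \left(-1 - 10\right)^{2}} + 7\right) - 482 = \left(- \frac{31}{-92 + \left(-11\right)^{2}} + 7\right) - 482 = \left(- \frac{31}{-92 + 121} + 7\right) - 482 = \left(- \frac{31}{29} + 7\right) - 482 = \frac{172}{29} - 482 = - \frac{13806}{29}$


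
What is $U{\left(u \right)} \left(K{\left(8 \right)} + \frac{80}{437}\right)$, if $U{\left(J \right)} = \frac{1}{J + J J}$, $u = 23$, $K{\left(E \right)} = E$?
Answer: $\frac{149}{10051} \approx 0.014824$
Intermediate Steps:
$U{\left(J \right)} = \frac{1}{J + J^{2}}$
$U{\left(u \right)} \left(K{\left(8 \right)} + \frac{80}{437}\right) = \frac{1}{23 \left(1 + 23\right)} \left(8 + \frac{80}{437}\right) = \frac{1}{23 \cdot 24} \left(8 + 80 \cdot \frac{1}{437}\right) = \frac{1}{23} \cdot \frac{1}{24} \left(8 + \frac{80}{437}\right) = \frac{1}{552} \cdot \frac{3576}{437} = \frac{149}{10051}$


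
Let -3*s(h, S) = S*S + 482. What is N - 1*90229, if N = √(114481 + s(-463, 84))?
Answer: -90229 + √1007715/3 ≈ -89894.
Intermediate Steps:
s(h, S) = -482/3 - S²/3 (s(h, S) = -(S*S + 482)/3 = -(S² + 482)/3 = -(482 + S²)/3 = -482/3 - S²/3)
N = √1007715/3 (N = √(114481 + (-482/3 - ⅓*84²)) = √(114481 + (-482/3 - ⅓*7056)) = √(114481 + (-482/3 - 2352)) = √(114481 - 7538/3) = √(335905/3) = √1007715/3 ≈ 334.62)
N - 1*90229 = √1007715/3 - 1*90229 = √1007715/3 - 90229 = -90229 + √1007715/3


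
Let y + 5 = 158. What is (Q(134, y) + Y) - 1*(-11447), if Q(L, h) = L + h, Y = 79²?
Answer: 17975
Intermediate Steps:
y = 153 (y = -5 + 158 = 153)
Y = 6241
(Q(134, y) + Y) - 1*(-11447) = ((134 + 153) + 6241) - 1*(-11447) = (287 + 6241) + 11447 = 6528 + 11447 = 17975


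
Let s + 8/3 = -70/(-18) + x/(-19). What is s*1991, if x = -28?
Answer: 917851/171 ≈ 5367.5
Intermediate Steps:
s = 461/171 (s = -8/3 + (-70/(-18) - 28/(-19)) = -8/3 + (-70*(-1/18) - 28*(-1/19)) = -8/3 + (35/9 + 28/19) = -8/3 + 917/171 = 461/171 ≈ 2.6959)
s*1991 = (461/171)*1991 = 917851/171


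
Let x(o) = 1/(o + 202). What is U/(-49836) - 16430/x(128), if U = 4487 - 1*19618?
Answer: -270205793269/49836 ≈ -5.4219e+6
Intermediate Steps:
U = -15131 (U = 4487 - 19618 = -15131)
x(o) = 1/(202 + o)
U/(-49836) - 16430/x(128) = -15131/(-49836) - 16430/(1/(202 + 128)) = -15131*(-1/49836) - 16430/(1/330) = 15131/49836 - 16430/1/330 = 15131/49836 - 16430*330 = 15131/49836 - 5421900 = -270205793269/49836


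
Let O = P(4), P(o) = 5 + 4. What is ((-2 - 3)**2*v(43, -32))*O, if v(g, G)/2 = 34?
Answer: 15300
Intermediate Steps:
v(g, G) = 68 (v(g, G) = 2*34 = 68)
P(o) = 9
O = 9
((-2 - 3)**2*v(43, -32))*O = ((-2 - 3)**2*68)*9 = ((-5)**2*68)*9 = (25*68)*9 = 1700*9 = 15300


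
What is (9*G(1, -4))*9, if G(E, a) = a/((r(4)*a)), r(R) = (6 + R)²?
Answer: 81/100 ≈ 0.81000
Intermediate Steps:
G(E, a) = 1/100 (G(E, a) = a/(((6 + 4)²*a)) = a/((10²*a)) = a/((100*a)) = a*(1/(100*a)) = 1/100)
(9*G(1, -4))*9 = (9*(1/100))*9 = (9/100)*9 = 81/100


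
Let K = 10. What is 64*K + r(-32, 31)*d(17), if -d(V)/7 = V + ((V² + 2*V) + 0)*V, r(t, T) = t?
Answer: 1234432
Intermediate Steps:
d(V) = -7*V - 7*V*(V² + 2*V) (d(V) = -7*(V + ((V² + 2*V) + 0)*V) = -7*(V + (V² + 2*V)*V) = -7*(V + V*(V² + 2*V)) = -7*V - 7*V*(V² + 2*V))
64*K + r(-32, 31)*d(17) = 64*10 - (-224)*17*(1 + 17² + 2*17) = 640 - (-224)*17*(1 + 289 + 34) = 640 - (-224)*17*324 = 640 - 32*(-38556) = 640 + 1233792 = 1234432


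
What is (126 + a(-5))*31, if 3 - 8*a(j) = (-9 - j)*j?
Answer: 30721/8 ≈ 3840.1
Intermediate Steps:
a(j) = 3/8 - j*(-9 - j)/8 (a(j) = 3/8 - (-9 - j)*j/8 = 3/8 - j*(-9 - j)/8)
(126 + a(-5))*31 = (126 + (3/8 + (1/8)*(-5)**2 + (9/8)*(-5)))*31 = (126 + (3/8 + (1/8)*25 - 45/8))*31 = (126 + (3/8 + 25/8 - 45/8))*31 = (126 - 17/8)*31 = (991/8)*31 = 30721/8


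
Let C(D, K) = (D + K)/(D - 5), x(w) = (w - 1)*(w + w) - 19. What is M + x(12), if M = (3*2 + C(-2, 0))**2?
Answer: 13941/49 ≈ 284.51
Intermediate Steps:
x(w) = -19 + 2*w*(-1 + w) (x(w) = (-1 + w)*(2*w) - 19 = 2*w*(-1 + w) - 19 = -19 + 2*w*(-1 + w))
C(D, K) = (D + K)/(-5 + D)
M = 1936/49 (M = (3*2 + (-2 + 0)/(-5 - 2))**2 = (6 - 2/(-7))**2 = (6 - 1/7*(-2))**2 = (6 + 2/7)**2 = (44/7)**2 = 1936/49 ≈ 39.510)
M + x(12) = 1936/49 + (-19 - 2*12 + 2*12**2) = 1936/49 + (-19 - 24 + 2*144) = 1936/49 + (-19 - 24 + 288) = 1936/49 + 245 = 13941/49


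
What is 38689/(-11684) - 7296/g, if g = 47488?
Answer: -15019607/4334764 ≈ -3.4649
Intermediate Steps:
38689/(-11684) - 7296/g = 38689/(-11684) - 7296/47488 = 38689*(-1/11684) - 7296*1/47488 = -38689/11684 - 57/371 = -15019607/4334764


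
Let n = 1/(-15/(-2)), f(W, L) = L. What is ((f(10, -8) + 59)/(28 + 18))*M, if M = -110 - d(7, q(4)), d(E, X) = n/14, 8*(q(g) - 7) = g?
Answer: -196367/1610 ≈ -121.97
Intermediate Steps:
q(g) = 7 + g/8
n = 2/15 (n = 1/(-15*(-½)) = 1/(15/2) = 2/15 ≈ 0.13333)
d(E, X) = 1/105 (d(E, X) = (2/15)/14 = (2/15)*(1/14) = 1/105)
M = -11551/105 (M = -110 - 1*1/105 = -110 - 1/105 = -11551/105 ≈ -110.01)
((f(10, -8) + 59)/(28 + 18))*M = ((-8 + 59)/(28 + 18))*(-11551/105) = (51/46)*(-11551/105) = -196367/1610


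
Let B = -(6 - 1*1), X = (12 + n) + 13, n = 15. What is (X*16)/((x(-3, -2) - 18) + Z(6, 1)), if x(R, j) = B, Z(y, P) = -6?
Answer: -640/29 ≈ -22.069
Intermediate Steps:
X = 40 (X = (12 + 15) + 13 = 27 + 13 = 40)
B = -5 (B = -(6 - 1) = -1*5 = -5)
x(R, j) = -5
(X*16)/((x(-3, -2) - 18) + Z(6, 1)) = (40*16)/((-5 - 18) - 6) = 640/(-23 - 6) = 640/(-29) = 640*(-1/29) = -640/29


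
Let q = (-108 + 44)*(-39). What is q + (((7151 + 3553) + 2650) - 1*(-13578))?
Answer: 29428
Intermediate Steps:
q = 2496 (q = -64*(-39) = 2496)
q + (((7151 + 3553) + 2650) - 1*(-13578)) = 2496 + (((7151 + 3553) + 2650) - 1*(-13578)) = 2496 + ((10704 + 2650) + 13578) = 2496 + (13354 + 13578) = 2496 + 26932 = 29428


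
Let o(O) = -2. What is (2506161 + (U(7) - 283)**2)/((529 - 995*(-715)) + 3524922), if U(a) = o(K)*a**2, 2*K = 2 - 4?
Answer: 441887/706146 ≈ 0.62577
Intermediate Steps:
K = -1 (K = (2 - 4)/2 = (1/2)*(-2) = -1)
U(a) = -2*a**2
(2506161 + (U(7) - 283)**2)/((529 - 995*(-715)) + 3524922) = (2506161 + (-2*7**2 - 283)**2)/((529 - 995*(-715)) + 3524922) = (2506161 + (-2*49 - 283)**2)/((529 + 711425) + 3524922) = (2506161 + (-98 - 283)**2)/(711954 + 3524922) = (2506161 + (-381)**2)/4236876 = (2506161 + 145161)*(1/4236876) = 2651322*(1/4236876) = 441887/706146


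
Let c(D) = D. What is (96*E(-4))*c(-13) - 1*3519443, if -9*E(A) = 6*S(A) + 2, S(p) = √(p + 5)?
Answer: -10555001/3 ≈ -3.5183e+6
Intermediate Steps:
S(p) = √(5 + p)
E(A) = -2/9 - 2*√(5 + A)/3 (E(A) = -(6*√(5 + A) + 2)/9 = -(2 + 6*√(5 + A))/9 = -2/9 - 2*√(5 + A)/3)
(96*E(-4))*c(-13) - 1*3519443 = (96*(-2/9 - 2*√(5 - 4)/3))*(-13) - 1*3519443 = (96*(-2/9 - 2*√1/3))*(-13) - 3519443 = (96*(-2/9 - ⅔*1))*(-13) - 3519443 = (96*(-2/9 - ⅔))*(-13) - 3519443 = (96*(-8/9))*(-13) - 3519443 = -256/3*(-13) - 3519443 = 3328/3 - 3519443 = -10555001/3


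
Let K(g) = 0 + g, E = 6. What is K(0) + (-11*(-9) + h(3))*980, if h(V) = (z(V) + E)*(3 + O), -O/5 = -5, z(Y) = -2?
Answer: 206780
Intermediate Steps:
O = 25 (O = -5*(-5) = 25)
h(V) = 112 (h(V) = (-2 + 6)*(3 + 25) = 4*28 = 112)
K(g) = g
K(0) + (-11*(-9) + h(3))*980 = 0 + (-11*(-9) + 112)*980 = 0 + (99 + 112)*980 = 0 + 211*980 = 0 + 206780 = 206780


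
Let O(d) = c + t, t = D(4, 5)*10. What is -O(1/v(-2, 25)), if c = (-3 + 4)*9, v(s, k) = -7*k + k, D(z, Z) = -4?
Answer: 31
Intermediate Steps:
v(s, k) = -6*k
t = -40 (t = -4*10 = -40)
c = 9 (c = 1*9 = 9)
O(d) = -31 (O(d) = 9 - 40 = -31)
-O(1/v(-2, 25)) = -1*(-31) = 31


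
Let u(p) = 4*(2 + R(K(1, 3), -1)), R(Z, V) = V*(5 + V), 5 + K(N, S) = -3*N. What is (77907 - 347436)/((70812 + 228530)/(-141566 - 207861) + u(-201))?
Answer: 31393569961/1031586 ≈ 30432.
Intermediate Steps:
K(N, S) = -5 - 3*N
u(p) = -8 (u(p) = 4*(2 - (5 - 1)) = 4*(2 - 1*4) = 4*(2 - 4) = 4*(-2) = -8)
(77907 - 347436)/((70812 + 228530)/(-141566 - 207861) + u(-201)) = (77907 - 347436)/((70812 + 228530)/(-141566 - 207861) - 8) = -269529/(299342/(-349427) - 8) = -269529/(299342*(-1/349427) - 8) = -269529/(-299342/349427 - 8) = -269529/(-3094758/349427) = -269529*(-349427/3094758) = 31393569961/1031586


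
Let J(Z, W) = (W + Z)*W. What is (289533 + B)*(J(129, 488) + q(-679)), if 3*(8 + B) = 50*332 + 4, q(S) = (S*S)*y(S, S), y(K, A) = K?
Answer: -92278654680999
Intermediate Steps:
q(S) = S³ (q(S) = (S*S)*S = S²*S = S³)
B = 16580/3 (B = -8 + (50*332 + 4)/3 = -8 + (16600 + 4)/3 = -8 + (⅓)*16604 = -8 + 16604/3 = 16580/3 ≈ 5526.7)
J(Z, W) = W*(W + Z)
(289533 + B)*(J(129, 488) + q(-679)) = (289533 + 16580/3)*(488*(488 + 129) + (-679)³) = 885179*(488*617 - 313046839)/3 = 885179*(301096 - 313046839)/3 = (885179/3)*(-312745743) = -92278654680999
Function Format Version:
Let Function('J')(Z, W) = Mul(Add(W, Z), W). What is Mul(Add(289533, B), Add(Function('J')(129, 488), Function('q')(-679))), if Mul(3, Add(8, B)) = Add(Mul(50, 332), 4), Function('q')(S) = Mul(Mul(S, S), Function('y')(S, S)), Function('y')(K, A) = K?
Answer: -92278654680999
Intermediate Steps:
Function('q')(S) = Pow(S, 3) (Function('q')(S) = Mul(Mul(S, S), S) = Mul(Pow(S, 2), S) = Pow(S, 3))
B = Rational(16580, 3) (B = Add(-8, Mul(Rational(1, 3), Add(Mul(50, 332), 4))) = Add(-8, Mul(Rational(1, 3), Add(16600, 4))) = Add(-8, Mul(Rational(1, 3), 16604)) = Add(-8, Rational(16604, 3)) = Rational(16580, 3) ≈ 5526.7)
Function('J')(Z, W) = Mul(W, Add(W, Z))
Mul(Add(289533, B), Add(Function('J')(129, 488), Function('q')(-679))) = Mul(Add(289533, Rational(16580, 3)), Add(Mul(488, Add(488, 129)), Pow(-679, 3))) = Mul(Rational(885179, 3), Add(Mul(488, 617), -313046839)) = Mul(Rational(885179, 3), Add(301096, -313046839)) = Mul(Rational(885179, 3), -312745743) = -92278654680999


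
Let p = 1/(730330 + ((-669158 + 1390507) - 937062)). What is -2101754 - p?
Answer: -1081598338219/514617 ≈ -2.1018e+6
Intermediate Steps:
p = 1/514617 (p = 1/(730330 + (721349 - 937062)) = 1/(730330 - 215713) = 1/514617 ≈ 1.9432e-6)
-2101754 - p = -2101754 - 1*1/514617 = -2101754 - 1/514617 = -1081598338219/514617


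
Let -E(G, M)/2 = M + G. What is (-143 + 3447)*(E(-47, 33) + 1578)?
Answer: 5306224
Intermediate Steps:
E(G, M) = -2*G - 2*M (E(G, M) = -2*(M + G) = -2*(G + M) = -2*G - 2*M)
(-143 + 3447)*(E(-47, 33) + 1578) = (-143 + 3447)*((-2*(-47) - 2*33) + 1578) = 3304*((94 - 66) + 1578) = 3304*(28 + 1578) = 3304*1606 = 5306224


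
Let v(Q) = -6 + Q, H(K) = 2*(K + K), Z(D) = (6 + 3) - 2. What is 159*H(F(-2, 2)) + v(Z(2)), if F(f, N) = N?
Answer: 1273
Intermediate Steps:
Z(D) = 7 (Z(D) = 9 - 2 = 7)
H(K) = 4*K (H(K) = 2*(2*K) = 4*K)
159*H(F(-2, 2)) + v(Z(2)) = 159*(4*2) + (-6 + 7) = 159*8 + 1 = 1272 + 1 = 1273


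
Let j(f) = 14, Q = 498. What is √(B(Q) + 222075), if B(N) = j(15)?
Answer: √222089 ≈ 471.26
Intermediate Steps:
B(N) = 14
√(B(Q) + 222075) = √(14 + 222075) = √222089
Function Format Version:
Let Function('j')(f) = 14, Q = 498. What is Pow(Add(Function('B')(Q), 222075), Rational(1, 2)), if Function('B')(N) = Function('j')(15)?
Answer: Pow(222089, Rational(1, 2)) ≈ 471.26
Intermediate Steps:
Function('B')(N) = 14
Pow(Add(Function('B')(Q), 222075), Rational(1, 2)) = Pow(Add(14, 222075), Rational(1, 2)) = Pow(222089, Rational(1, 2))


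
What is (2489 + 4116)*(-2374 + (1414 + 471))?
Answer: -3229845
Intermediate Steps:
(2489 + 4116)*(-2374 + (1414 + 471)) = 6605*(-2374 + 1885) = 6605*(-489) = -3229845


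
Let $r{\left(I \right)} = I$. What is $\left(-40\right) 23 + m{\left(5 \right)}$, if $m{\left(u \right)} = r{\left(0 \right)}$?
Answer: $-920$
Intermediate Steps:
$m{\left(u \right)} = 0$
$\left(-40\right) 23 + m{\left(5 \right)} = \left(-40\right) 23 + 0 = -920 + 0 = -920$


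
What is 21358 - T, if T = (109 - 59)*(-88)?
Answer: 25758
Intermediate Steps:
T = -4400 (T = 50*(-88) = -4400)
21358 - T = 21358 - 1*(-4400) = 21358 + 4400 = 25758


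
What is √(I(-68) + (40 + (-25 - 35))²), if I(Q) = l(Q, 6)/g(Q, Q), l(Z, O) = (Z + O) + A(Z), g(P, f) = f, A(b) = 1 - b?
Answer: √462281/34 ≈ 19.997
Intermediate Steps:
l(Z, O) = 1 + O (l(Z, O) = (Z + O) + (1 - Z) = (O + Z) + (1 - Z) = 1 + O)
I(Q) = 7/Q (I(Q) = (1 + 6)/Q = 7/Q)
√(I(-68) + (40 + (-25 - 35))²) = √(7/(-68) + (40 + (-25 - 35))²) = √(7*(-1/68) + (40 - 60)²) = √(-7/68 + (-20)²) = √(-7/68 + 400) = √(27193/68) = √462281/34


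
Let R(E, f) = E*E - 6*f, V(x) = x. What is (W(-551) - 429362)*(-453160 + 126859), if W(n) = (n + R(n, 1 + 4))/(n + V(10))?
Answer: 75893651958462/541 ≈ 1.4028e+11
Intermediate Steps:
R(E, f) = E**2 - 6*f
W(n) = (-30 + n + n**2)/(10 + n) (W(n) = (n + (n**2 - 6*(1 + 4)))/(n + 10) = (n + (n**2 - 6*5))/(10 + n) = (n + (n**2 - 30))/(10 + n) = (n + (-30 + n**2))/(10 + n) = (-30 + n + n**2)/(10 + n))
(W(-551) - 429362)*(-453160 + 126859) = ((-30 - 551 + (-551)**2)/(10 - 551) - 429362)*(-453160 + 126859) = ((-30 - 551 + 303601)/(-541) - 429362)*(-326301) = (-1/541*303020 - 429362)*(-326301) = (-303020/541 - 429362)*(-326301) = -232587862/541*(-326301) = 75893651958462/541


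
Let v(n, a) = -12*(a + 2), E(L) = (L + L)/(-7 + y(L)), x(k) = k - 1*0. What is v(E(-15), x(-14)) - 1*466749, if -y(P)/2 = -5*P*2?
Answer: -466605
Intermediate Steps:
y(P) = 20*P (y(P) = -2*(-5*P)*2 = -(-20)*P = 20*P)
x(k) = k (x(k) = k + 0 = k)
E(L) = 2*L/(-7 + 20*L) (E(L) = (L + L)/(-7 + 20*L) = (2*L)/(-7 + 20*L) = 2*L/(-7 + 20*L))
v(n, a) = -24 - 12*a (v(n, a) = -12*(2 + a) = -24 - 12*a)
v(E(-15), x(-14)) - 1*466749 = (-24 - 12*(-14)) - 1*466749 = (-24 + 168) - 466749 = 144 - 466749 = -466605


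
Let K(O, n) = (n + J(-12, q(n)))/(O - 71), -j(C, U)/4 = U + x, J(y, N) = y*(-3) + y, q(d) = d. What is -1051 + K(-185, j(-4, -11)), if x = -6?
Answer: -67287/64 ≈ -1051.4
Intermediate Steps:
J(y, N) = -2*y (J(y, N) = -3*y + y = -2*y)
j(C, U) = 24 - 4*U (j(C, U) = -4*(U - 6) = -4*(-6 + U) = 24 - 4*U)
K(O, n) = (24 + n)/(-71 + O) (K(O, n) = (n - 2*(-12))/(O - 71) = (n + 24)/(-71 + O) = (24 + n)/(-71 + O))
-1051 + K(-185, j(-4, -11)) = -1051 + (24 + (24 - 4*(-11)))/(-71 - 185) = -1051 + (24 + (24 + 44))/(-256) = -1051 - (24 + 68)/256 = -1051 - 1/256*92 = -1051 - 23/64 = -67287/64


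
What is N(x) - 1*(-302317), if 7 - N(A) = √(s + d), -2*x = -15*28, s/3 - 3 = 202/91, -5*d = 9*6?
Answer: 302324 - √1006005/455 ≈ 3.0232e+5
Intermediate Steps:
d = -54/5 (d = -9*6/5 = -⅕*54 = -54/5 ≈ -10.800)
s = 1425/91 (s = 9 + 3*(202/91) = 9 + 606/91 = 1425/91 ≈ 15.659)
x = 210 (x = -(-15)*28/2 = -½*(-420) = 210)
N(A) = 7 - √1006005/455 (N(A) = 7 - √(1425/91 - 54/5) = 7 - √(2211/455) = 7 - √1006005/455)
N(x) - 1*(-302317) = (7 - √1006005/455) - 1*(-302317) = (7 - √1006005/455) + 302317 = 302324 - √1006005/455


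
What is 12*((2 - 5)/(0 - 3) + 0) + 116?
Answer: 128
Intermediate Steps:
12*((2 - 5)/(0 - 3) + 0) + 116 = 12*(-3/(-3) + 0) + 116 = 12*(-3*(-1/3) + 0) + 116 = 12*(1 + 0) + 116 = 12*1 + 116 = 12 + 116 = 128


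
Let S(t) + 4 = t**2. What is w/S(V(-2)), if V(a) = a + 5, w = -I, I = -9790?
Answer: 1958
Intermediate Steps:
w = 9790 (w = -1*(-9790) = 9790)
V(a) = 5 + a
S(t) = -4 + t**2
w/S(V(-2)) = 9790/(-4 + (5 - 2)**2) = 9790/(-4 + 3**2) = 9790/(-4 + 9) = 9790/5 = 9790*(1/5) = 1958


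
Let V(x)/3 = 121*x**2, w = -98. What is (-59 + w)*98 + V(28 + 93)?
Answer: 5299297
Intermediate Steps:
V(x) = 363*x**2 (V(x) = 3*(121*x**2) = 363*x**2)
(-59 + w)*98 + V(28 + 93) = (-59 - 98)*98 + 363*(28 + 93)**2 = -157*98 + 363*121**2 = -15386 + 363*14641 = -15386 + 5314683 = 5299297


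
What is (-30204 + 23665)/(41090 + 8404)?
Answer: -6539/49494 ≈ -0.13212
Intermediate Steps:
(-30204 + 23665)/(41090 + 8404) = -6539/49494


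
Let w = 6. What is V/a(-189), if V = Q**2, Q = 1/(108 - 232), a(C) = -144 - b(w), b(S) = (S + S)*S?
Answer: -1/3321216 ≈ -3.0109e-7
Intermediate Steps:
b(S) = 2*S**2 (b(S) = (2*S)*S = 2*S**2)
a(C) = -216 (a(C) = -144 - 2*6**2 = -144 - 2*36 = -144 - 1*72 = -144 - 72 = -216)
Q = -1/124 (Q = 1/(-124) = -1/124 ≈ -0.0080645)
V = 1/15376 (V = (-1/124)**2 = 1/15376 ≈ 6.5036e-5)
V/a(-189) = (1/15376)/(-216) = (1/15376)*(-1/216) = -1/3321216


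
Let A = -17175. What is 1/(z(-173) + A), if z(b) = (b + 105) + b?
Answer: -1/17416 ≈ -5.7418e-5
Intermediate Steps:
z(b) = 105 + 2*b (z(b) = (105 + b) + b = 105 + 2*b)
1/(z(-173) + A) = 1/((105 + 2*(-173)) - 17175) = 1/((105 - 346) - 17175) = 1/(-241 - 17175) = 1/(-17416) = -1/17416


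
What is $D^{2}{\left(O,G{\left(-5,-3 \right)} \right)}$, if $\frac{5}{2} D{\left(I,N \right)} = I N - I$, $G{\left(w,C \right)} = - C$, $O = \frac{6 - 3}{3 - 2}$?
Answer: $\frac{144}{25} \approx 5.76$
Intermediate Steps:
$O = 3$ ($O = \frac{3}{1} = 3 \cdot 1 = 3$)
$D{\left(I,N \right)} = - \frac{2 I}{5} + \frac{2 I N}{5}$ ($D{\left(I,N \right)} = \frac{2 \left(I N - I\right)}{5} = \frac{2 \left(- I + I N\right)}{5} = - \frac{2 I}{5} + \frac{2 I N}{5}$)
$D^{2}{\left(O,G{\left(-5,-3 \right)} \right)} = \left(\frac{2}{5} \cdot 3 \left(-1 - -3\right)\right)^{2} = \left(\frac{2}{5} \cdot 3 \left(-1 + 3\right)\right)^{2} = \left(\frac{2}{5} \cdot 3 \cdot 2\right)^{2} = \left(\frac{12}{5}\right)^{2} = \frac{144}{25}$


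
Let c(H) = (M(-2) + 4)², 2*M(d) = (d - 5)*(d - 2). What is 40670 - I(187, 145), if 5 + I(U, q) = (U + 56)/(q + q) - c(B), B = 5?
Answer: 11889467/290 ≈ 40998.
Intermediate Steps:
M(d) = (-5 + d)*(-2 + d)/2 (M(d) = ((d - 5)*(d - 2))/2 = ((-5 + d)*(-2 + d))/2 = (-5 + d)*(-2 + d)/2)
c(H) = 324 (c(H) = ((5 + (½)*(-2)² - 7/2*(-2)) + 4)² = ((5 + (½)*4 + 7) + 4)² = ((5 + 2 + 7) + 4)² = (14 + 4)² = 18² = 324)
I(U, q) = -329 + (56 + U)/(2*q) (I(U, q) = -5 + ((U + 56)/(q + q) - 1*324) = -5 + ((56 + U)/((2*q)) - 324) = -5 + ((56 + U)*(1/(2*q)) - 324) = -5 + ((56 + U)/(2*q) - 324) = -5 + (-324 + (56 + U)/(2*q)) = -329 + (56 + U)/(2*q))
40670 - I(187, 145) = 40670 - (56 + 187 - 658*145)/(2*145) = 40670 - (56 + 187 - 95410)/(2*145) = 40670 - (-95167)/(2*145) = 40670 - 1*(-95167/290) = 40670 + 95167/290 = 11889467/290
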